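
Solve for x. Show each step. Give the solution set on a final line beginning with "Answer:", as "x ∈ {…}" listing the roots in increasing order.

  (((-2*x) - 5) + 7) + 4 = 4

Step 1. [(((-2*x) - 5) + 7) + 4 = 4] +4 is outermost — subtract 4 both sides ⇒ sub: ((-2*x) - 5) + 7 = 0.
Step 2. [((-2*x) - 5) + 7 = 0] 7 comes off first (subtract 7) ⇒ sub: (-2*x) - 5 = -7.
Step 3. [(-2*x) - 5 = -7] 5 comes off first (add 5). So sub: -2*x = -2.
Step 4. [-2*x = -2] divide by the outer -2 ⇒ div: x = 1.

Answer: x ∈ {1}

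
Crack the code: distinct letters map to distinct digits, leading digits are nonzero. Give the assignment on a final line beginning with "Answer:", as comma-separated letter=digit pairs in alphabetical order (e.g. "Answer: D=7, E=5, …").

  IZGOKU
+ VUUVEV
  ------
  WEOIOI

Step 1. [col 1: U + V ≡ I (mod 10)] several values work for I in column 1 (U + V ≡ I (mod 10), carry-in 0); try I=4, so I=4.
Step 2. [col 1: U + V ≡ I (mod 10)] no forcing yet in column 1 (carry-in 0); V=3 is free and consistent — try it, so V=3.
Step 3. [col 1: U + V ≡ I (mod 10)] in column 1 we have U+V≡I with carry-in 0; given V=3, I=4 and digits 3,4 already taken and all letters distinct, that pins U to 1 ⇒ U=1.
Step 4. [col 2: K + E ≡ O (mod 10)] column 2 (K + E ≡ O (mod 10), carry-in 0) doesn't pin K yet; pick K=2 and continue, so K=2.
Step 5. [col 2: K + E ≡ O (mod 10)] several values work for E in column 2 (K + E ≡ O (mod 10), carry-in 0); try E=8, so E=8.
Step 6. [col 2: K + E ≡ O (mod 10)] column 2 reads K+E+carry(0)=O with K=2, E=8; with digits 1,2,3,4,8 already taken and all letters distinct, the only value for O is 0. So O=0.
Step 7. [col 4: G + U ≡ O (mod 10)] from column 4 (U=1, O=0, carry-in 0, digits 0,1,2,3,4,8 already taken and all letters distinct): G must equal 9. So G=9.
Step 8. [col 5: Z + U ≡ E (mod 10)] in column 5 we have Z+U≡E with carry-in 1; given U=1, E=8 and digits 0,1,2,3,4,8,9 already taken and all letters distinct, that pins Z to 6, so Z=6.
Step 9. [col 6: I + V ≡ W (mod 10)] column 6: given I=4, V=3, carry-in 0, and digits 0,1,2,3,4,6,8,9 already taken and all letters distinct, I+V≡W (mod 10) forces W=7 ⇒ W=7.

Answer: E=8, G=9, I=4, K=2, O=0, U=1, V=3, W=7, Z=6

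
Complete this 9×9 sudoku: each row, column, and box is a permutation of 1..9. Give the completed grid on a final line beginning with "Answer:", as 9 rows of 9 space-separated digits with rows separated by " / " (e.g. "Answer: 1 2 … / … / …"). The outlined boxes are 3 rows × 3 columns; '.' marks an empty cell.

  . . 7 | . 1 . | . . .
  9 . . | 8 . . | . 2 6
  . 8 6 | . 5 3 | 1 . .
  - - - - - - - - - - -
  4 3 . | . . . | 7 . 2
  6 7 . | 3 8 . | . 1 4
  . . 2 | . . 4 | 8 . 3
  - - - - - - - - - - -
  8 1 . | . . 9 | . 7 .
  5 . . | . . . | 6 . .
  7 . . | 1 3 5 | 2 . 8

Step 1. [r8c2∈{2,4,9}] 2 has one home in box 7: r8c2, so r8c2=2.
Step 2. [r1c1∈{2,3}] across col 1, 3 lands solely at r1c1, so r1c1=3.
Step 3. [r8c8∈{3,4,9}] col 8 places 3 nowhere but r8c8. So r8c8=3.
Step 4. [r2c3∈{1,4,5}] 1 has one home in row 2: r2c3, so r2c3=1.
Step 5. [r7c5∈{2,4,6}] in col 5, 2 fits only at r7c5, so r7c5=2.
Step 6. [r7c4∈{4,6}] in row 7, 6 fits only at r7c4 ⇒ r7c4=6.
Step 7. [r2c6∈{7}] only 7 remains possible at r2c6, so r2c6=7.
Step 8. [r2c5∈{4}] only 4 remains possible at r2c5 ⇒ r2c5=4.
Step 9. [r3c8∈{4,9}] across row 3, 4 lands solely at r3c8, so r3c8=4.
Step 10. [r9c8∈{9}] r9c8 is down to just 9 ⇒ r9c8=9.
Step 11. [r6c2∈{5,9}] r6c2 is the only open cell in col 2 admitting 9, so r6c2=9.
Step 12. [r9c3∈{4}] r9c3 has the single candidate 4 ⇒ r9c3=4.
Step 13. [r5c3∈{5}] r5c3 has the single candidate 5, so r5c3=5.
Step 14. [r7c9∈{5}] r7c9's peers cover all but 5 ⇒ r7c9=5.
Step 15. [r1c9∈{9}] only 9 remains possible at r1c9 ⇒ r1c9=9.
Step 16. [r1c7∈{5}] r1c7 has the single candidate 5, so r1c7=5.
Step 17. [r3c4∈{2,9}] r3c4 is the only open cell in row 3 admitting 9, so r3c4=9.
Step 18. [r8c5∈{7}] only 7 remains possible at r8c5, so r8c5=7.
Step 19. [r6c5∈{6}] r6c5 is down to just 6 ⇒ r6c5=6.
Step 20. [r6c8∈{5}] nothing but 5 survives at r6c8, so r6c8=5.
Step 21. [r5c6∈{2}] r5c6 is down to just 2 ⇒ r5c6=2.
Step 22. [r4c5∈{9}] r4c5's peers cover all but 9. So r4c5=9.
Step 23. [r2c7∈{3}] r2c7 has the single candidate 3, so r2c7=3.
Step 24. [r7c7∈{4}] r7c7's peers cover all but 4. So r7c7=4.
Step 25. [r7c3∈{3}] only 3 remains possible at r7c3. So r7c3=3.
Step 26. [r1c6∈{6}] r1c6's peers cover all but 6, so r1c6=6.
Step 27. [r1c8∈{8}] only 8 remains possible at r1c8 ⇒ r1c8=8.
Step 28. [r4c4∈{5}] r4c4 has the single candidate 5 ⇒ r4c4=5.
Step 29. [r8c9∈{1}] r8c9 has the single candidate 1, so r8c9=1.
Step 30. [r8c4∈{4}] r8c4 is down to just 4, so r8c4=4.
Step 31. [r9c2∈{6}] nothing but 6 survives at r9c2 ⇒ r9c2=6.
Step 32. [r4c6∈{1}] r4c6 has the single candidate 1. So r4c6=1.
Step 33. [r3c9∈{7}] r3c9 is down to just 7 ⇒ r3c9=7.
Step 34. [r8c3∈{9}] r8c3 has the single candidate 9. So r8c3=9.
Step 35. [r4c8∈{6}] only 6 remains possible at r4c8. So r4c8=6.
Step 36. [r8c6∈{8}] nothing but 8 survives at r8c6. So r8c6=8.
Step 37. [r2c2∈{5}] r2c2 has the single candidate 5 ⇒ r2c2=5.
Step 38. [r4c3∈{8}] r4c3 is down to just 8. So r4c3=8.
Step 39. [r6c4∈{7}] r6c4 has the single candidate 7, so r6c4=7.
Step 40. [r6c1∈{1}] r6c1's peers cover all but 1 ⇒ r6c1=1.
Step 41. [r5c7∈{9}] r5c7 has the single candidate 9. So r5c7=9.
Step 42. [r3c1∈{2}] nothing but 2 survives at r3c1. So r3c1=2.
Step 43. [r1c2∈{4}] only 4 remains possible at r1c2 ⇒ r1c2=4.
Step 44. [r1c4∈{2}] r1c4 is down to just 2 ⇒ r1c4=2.

Answer: 3 4 7 2 1 6 5 8 9 / 9 5 1 8 4 7 3 2 6 / 2 8 6 9 5 3 1 4 7 / 4 3 8 5 9 1 7 6 2 / 6 7 5 3 8 2 9 1 4 / 1 9 2 7 6 4 8 5 3 / 8 1 3 6 2 9 4 7 5 / 5 2 9 4 7 8 6 3 1 / 7 6 4 1 3 5 2 9 8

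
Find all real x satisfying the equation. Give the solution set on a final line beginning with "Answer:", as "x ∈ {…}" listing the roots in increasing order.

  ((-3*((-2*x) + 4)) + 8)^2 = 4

Step 1. [((-3*((-2*x) + 4)) + 8)^2 = 4] LHS squared, RHS 4 ≥ 0: apply √ (±). So sqrt: (-3*((-2*x) + 4)) + 8 = 2 or -2.
Step 2. [(-3*((-2*x) + 4)) + 8 = 2 or -2] subtract 8: x sits inside (… + 8), so sub: -3*((-2*x) + 4) = -6 or -10.
Step 3. [-3*((-2*x) + 4) = -6 or -10] leading coefficient -3: divide by -3. So div: (-2*x) + 4 = 2 or 10/3.
Step 4. [(-2*x) + 4 = 2 or 10/3] 4 comes off first (subtract 4). So sub: -2*x = -2 or -2/3.
Step 5. [-2*x = -2 or -2/3] -2 out front; divide by -2, so div: x = 1 or 1/3.

Answer: x ∈ {1/3, 1}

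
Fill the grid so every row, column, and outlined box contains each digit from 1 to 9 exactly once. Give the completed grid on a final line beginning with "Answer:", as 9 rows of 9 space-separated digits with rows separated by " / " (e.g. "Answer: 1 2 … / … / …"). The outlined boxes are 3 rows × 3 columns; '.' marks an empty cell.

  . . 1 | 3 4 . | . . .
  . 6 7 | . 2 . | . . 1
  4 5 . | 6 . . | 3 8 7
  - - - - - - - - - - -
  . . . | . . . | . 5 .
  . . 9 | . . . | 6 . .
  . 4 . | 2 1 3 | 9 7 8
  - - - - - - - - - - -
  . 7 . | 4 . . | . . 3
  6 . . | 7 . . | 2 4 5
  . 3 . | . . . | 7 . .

Step 1. [r9c4∈{1,5,8,9}] col 4 places 1 nowhere but r9c4 ⇒ r9c4=1.
Step 2. [r8c3∈{8}] r8c3's peers cover all but 8 ⇒ r8c3=8.
Step 3. [r8c6∈{9}] r8c6 has the single candidate 9. So r8c6=9.
Step 4. [r2c8∈{9}] r2c8 has the single candidate 9. So r2c8=9.
Step 5. [r7c1∈{1,2,5,9}] row 7 places 9 nowhere but r7c1. So r7c1=9.
Step 6. [r3c3∈{2}] r3c3 is down to just 2. So r3c3=2.
Step 7. [r7c3∈{5}] nothing but 5 survives at r7c3. So r7c3=5.
Step 8. [r9c8∈{6}] nothing but 6 survives at r9c8. So r9c8=6.
Step 9. [r1c1∈{8}] only 8 remains possible at r1c1. So r1c1=8.
Step 10. [r7c7∈{1,8}] across col 7, 8 lands solely at r7c7 ⇒ r7c7=8.
Step 11. [r4c7∈{1,4}] in col 7, 1 fits only at r4c7 ⇒ r4c7=1.
Step 12. [r5c1∈{1,2,3,5,7}] in col 1, 1 fits only at r5c1 ⇒ r5c1=1.
Step 13. [r4c1∈{2,3,7}] in col 1, 7 fits only at r4c1, so r4c1=7.
Step 14. [r5c5∈{5,7,8}] r5c5 is the only open cell in col 5 admitting 7, so r5c5=7.
Step 15. [r1c8∈{2}] r1c8 is down to just 2 ⇒ r1c8=2.
Step 16. [r7c5∈{6}] r7c5 is down to just 6. So r7c5=6.
Step 17. [r4c6∈{4,6,8}] across col 6, 6 lands solely at r4c6 ⇒ r4c6=6.
Step 18. [r5c6∈{4,5,8}] r5c6 is the only open cell in col 6 admitting 4 ⇒ r5c6=4.
Step 19. [r4c4∈{8,9}] 9 has one home in col 4: r4c4, so r4c4=9.
Step 20. [r4c5∈{8}] r4c5's peers cover all but 8. So r4c5=8.
Step 21. [r9c6∈{2,5,8}] 8 has one home in row 9: r9c6. So r9c6=8.
Step 22. [r2c6∈{5}] only 5 remains possible at r2c6, so r2c6=5.
Step 23. [r4c2∈{2}] r4c2 is down to just 2, so r4c2=2.
Step 24. [r2c7∈{4}] r2c7 has the single candidate 4. So r2c7=4.
Step 25. [r5c8∈{3}] r5c8 is down to just 3, so r5c8=3.
Step 26. [r6c3∈{6}] r6c3 is down to just 6, so r6c3=6.
Step 27. [r9c5∈{5}] r9c5's peers cover all but 5, so r9c5=5.
Step 28. [r3c5∈{9}] r3c5 is down to just 9 ⇒ r3c5=9.
Step 29. [r1c6∈{7}] r1c6 is down to just 7, so r1c6=7.
Step 30. [r3c6∈{1}] r3c6's peers cover all but 1 ⇒ r3c6=1.
Step 31. [r9c3∈{4}] r9c3 is down to just 4. So r9c3=4.
Step 32. [r7c6∈{2}] r7c6 has the single candidate 2, so r7c6=2.
Step 33. [r1c2∈{9}] r1c2's peers cover all but 9, so r1c2=9.
Step 34. [r8c2∈{1}] r8c2 has the single candidate 1 ⇒ r8c2=1.
Step 35. [r9c1∈{2}] only 2 remains possible at r9c1 ⇒ r9c1=2.
Step 36. [r5c4∈{5}] only 5 remains possible at r5c4. So r5c4=5.
Step 37. [r9c9∈{9}] r9c9 has the single candidate 9. So r9c9=9.
Step 38. [r5c2∈{8}] r5c2 is down to just 8, so r5c2=8.
Step 39. [r7c8∈{1}] r7c8's peers cover all but 1, so r7c8=1.
Step 40. [r1c9∈{6}] r1c9's peers cover all but 6, so r1c9=6.
Step 41. [r8c5∈{3}] r8c5 has the single candidate 3 ⇒ r8c5=3.
Step 42. [r4c3∈{3}] nothing but 3 survives at r4c3 ⇒ r4c3=3.
Step 43. [r4c9∈{4}] r4c9 has the single candidate 4, so r4c9=4.
Step 44. [r6c1∈{5}] nothing but 5 survives at r6c1, so r6c1=5.
Step 45. [r1c7∈{5}] only 5 remains possible at r1c7, so r1c7=5.
Step 46. [r2c1∈{3}] nothing but 3 survives at r2c1. So r2c1=3.
Step 47. [r2c4∈{8}] r2c4 has the single candidate 8. So r2c4=8.
Step 48. [r5c9∈{2}] r5c9 is down to just 2. So r5c9=2.

Answer: 8 9 1 3 4 7 5 2 6 / 3 6 7 8 2 5 4 9 1 / 4 5 2 6 9 1 3 8 7 / 7 2 3 9 8 6 1 5 4 / 1 8 9 5 7 4 6 3 2 / 5 4 6 2 1 3 9 7 8 / 9 7 5 4 6 2 8 1 3 / 6 1 8 7 3 9 2 4 5 / 2 3 4 1 5 8 7 6 9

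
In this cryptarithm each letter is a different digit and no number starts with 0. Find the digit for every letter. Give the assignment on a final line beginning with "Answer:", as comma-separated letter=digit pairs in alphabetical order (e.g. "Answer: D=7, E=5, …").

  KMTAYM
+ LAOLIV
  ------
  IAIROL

Step 1. [col 1: M + V ≡ L (mod 10)] column 1 (M + V ≡ L (mod 10), carry-in 0) doesn't pin L yet; pick L=3 and continue ⇒ L=3.
Step 2. [col 1: M + V ≡ L (mod 10)] M=9 is one option consistent with column 1 (M + V ≡ L (mod 10), carry-in 0) — take it. So M=9.
Step 3. [col 1: M + V ≡ L (mod 10)] column 1 reads M+V+carry(0)=L with M=9, L=3; with digits 3,9 already taken and all letters distinct, the only value for V is 4, so V=4.
Step 4. [col 2: Y + I ≡ O (mod 10)] several values work for Y in column 2 (Y + I ≡ O (mod 10), carry-in 1); try Y=2 ⇒ Y=2.
Step 5. [col 2: Y + I ≡ O (mod 10)] several values work for O in column 2 (Y + I ≡ O (mod 10), carry-in 1); try O=8, so O=8.
Step 6. [col 2: Y + I ≡ O (mod 10)] from column 2 (Y=2, O=8, carry-in 1, digits 2,3,4,8,9 already taken and all letters distinct): I must equal 5. So I=5.
Step 7. [col 3: A + L ≡ R (mod 10)] from column 3 (L=3, carry-in 0, digits 2,3,4,5,8,9 already taken and all letters distinct): A must equal 7, so A=7.
Step 8. [col 3: A + L ≡ R (mod 10)] in column 3 we have A+L≡R with carry-in 0; given A=7, L=3 and digits 2,3,4,5,7,8,9 already taken and all letters distinct, that pins R to 0. So R=0.
Step 9. [col 4: T + O ≡ I (mod 10)] from column 4 (O=8, I=5, carry-in 1, digits 0,2,3,4,5,7,8,9 already taken and all letters distinct): T must equal 6, so T=6.
Step 10. [col 6: K + L ≡ I (mod 10)] column 6 reads K+L+carry(1)=I with L=3, I=5; with digits 0,2,3,4,5,6,7,8,9 already taken and all letters distinct, the only value for K is 1, so K=1.

Answer: A=7, I=5, K=1, L=3, M=9, O=8, R=0, T=6, V=4, Y=2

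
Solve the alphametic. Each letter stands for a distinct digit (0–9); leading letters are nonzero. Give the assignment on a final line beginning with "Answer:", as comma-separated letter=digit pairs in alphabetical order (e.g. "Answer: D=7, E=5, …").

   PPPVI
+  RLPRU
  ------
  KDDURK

Step 1. [col 1: I + U ≡ K (mod 10)] column 1 (I + U ≡ K (mod 10), carry-in 0) doesn't pin I yet; pick I=6 and continue. So I=6.
Step 2. [col 1: I + U ≡ K (mod 10)] U=5 is one option consistent with column 1 (I + U ≡ K (mod 10), carry-in 0) — take it ⇒ U=5.
Step 3. [col 1: I + U ≡ K (mod 10)] in column 1 we have I+U≡K with carry-in 0; given I=6, U=5 and digits 5,6 already taken and all letters distinct, that pins K to 1 ⇒ K=1.
Step 4. [col 2: V + R ≡ R (mod 10)] from column 2 (nothing yet, carry-in 1, digits 1,5,6 already taken and all letters distinct): V must equal 9, so V=9.
Step 5. [col 2: V + R ≡ R (mod 10)] no forcing yet in column 2 (carry-in 1); R=7 is free and consistent — try it ⇒ R=7.
Step 6. [col 3: P + P ≡ U (mod 10)] column 3: given U=5, carry-in 1, and digits 1,5,6,7,9 already taken and all letters distinct, P+P≡U (mod 10) forces P=2, so P=2.
Step 7. [col 4: P + L ≡ D (mod 10)] from column 4 (P=2, carry-in 0, digits 1,2,5,6,7,9 already taken and all letters distinct): D must equal 0 ⇒ D=0.
Step 8. [col 4: P + L ≡ D (mod 10)] in column 4 we have P+L≡D with carry-in 0; given P=2, D=0 and digits 0,1,2,5,6,7,9 already taken and all letters distinct, that pins L to 8 ⇒ L=8.

Answer: D=0, I=6, K=1, L=8, P=2, R=7, U=5, V=9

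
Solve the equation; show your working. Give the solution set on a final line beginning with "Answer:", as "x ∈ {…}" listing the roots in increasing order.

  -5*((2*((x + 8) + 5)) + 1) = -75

Step 1. [-5*((2*((x + 8) + 5)) + 1) = -75] -5 out front; divide by -5 ⇒ div: (2*((x + 8) + 5)) + 1 = 15.
Step 2. [(2*((x + 8) + 5)) + 1 = 15] peel the +1: subtract 1 from each side ⇒ sub: 2*((x + 8) + 5) = 14.
Step 3. [2*((x + 8) + 5) = 14] divide by the outer 2, so div: (x + 8) + 5 = 7.
Step 4. [(x + 8) + 5 = 7] peel the +5: subtract 5 from each side. So sub: x + 8 = 2.
Step 5. [x + 8 = 2] +8 is outermost — subtract 8 both sides, so sub: x = -6.

Answer: x ∈ {-6}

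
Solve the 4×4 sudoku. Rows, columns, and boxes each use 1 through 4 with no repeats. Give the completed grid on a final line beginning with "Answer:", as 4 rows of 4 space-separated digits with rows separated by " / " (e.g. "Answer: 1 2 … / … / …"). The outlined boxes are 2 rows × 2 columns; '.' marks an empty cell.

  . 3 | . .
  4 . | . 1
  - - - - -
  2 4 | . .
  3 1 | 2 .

Step 1. [r3c4∈{3}] only 3 remains possible at r3c4 ⇒ r3c4=3.
Step 2. [r4c4∈{4}] nothing but 4 survives at r4c4 ⇒ r4c4=4.
Step 3. [r3c3∈{1}] only 1 remains possible at r3c3 ⇒ r3c3=1.
Step 4. [r1c3∈{4}] r1c3 is down to just 4 ⇒ r1c3=4.
Step 5. [r2c3∈{3}] nothing but 3 survives at r2c3, so r2c3=3.
Step 6. [r2c2∈{2}] r2c2's peers cover all but 2, so r2c2=2.
Step 7. [r1c1∈{1}] r1c1 has the single candidate 1. So r1c1=1.
Step 8. [r1c4∈{2}] nothing but 2 survives at r1c4. So r1c4=2.

Answer: 1 3 4 2 / 4 2 3 1 / 2 4 1 3 / 3 1 2 4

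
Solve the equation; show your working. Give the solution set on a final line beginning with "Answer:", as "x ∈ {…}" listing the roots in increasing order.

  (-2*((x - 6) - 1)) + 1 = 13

Step 1. [(-2*((x - 6) - 1)) + 1 = 13] +1 is outermost — subtract 1 both sides, so sub: -2*((x - 6) - 1) = 12.
Step 2. [-2*((x - 6) - 1) = 12] leading coefficient -2: divide by -2. So div: (x - 6) - 1 = -6.
Step 3. [(x - 6) - 1 = -6] add 1: x sits inside (… - 1) ⇒ sub: x - 6 = -5.
Step 4. [x - 6 = -5] peel the -6: add 6 from each side. So sub: x = 1.

Answer: x ∈ {1}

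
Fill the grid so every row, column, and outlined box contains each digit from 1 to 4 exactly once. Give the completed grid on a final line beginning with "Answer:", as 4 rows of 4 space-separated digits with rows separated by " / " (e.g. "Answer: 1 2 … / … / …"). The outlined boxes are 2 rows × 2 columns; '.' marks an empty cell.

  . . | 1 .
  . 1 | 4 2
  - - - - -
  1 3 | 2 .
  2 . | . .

Step 1. [r1c1∈{3,4}] col 1 places 4 nowhere but r1c1, so r1c1=4.
Step 2. [r4c4∈{1,3,4}] 1 has one home in row 4: r4c4. So r4c4=1.
Step 3. [r1c2∈{2}] r1c2's peers cover all but 2 ⇒ r1c2=2.
Step 4. [r1c4∈{3}] r1c4's peers cover all but 3. So r1c4=3.
Step 5. [r2c1∈{3}] r2c1 is down to just 3. So r2c1=3.
Step 6. [r4c2∈{4}] r4c2 is down to just 4, so r4c2=4.
Step 7. [r3c4∈{4}] only 4 remains possible at r3c4. So r3c4=4.
Step 8. [r4c3∈{3}] only 3 remains possible at r4c3. So r4c3=3.

Answer: 4 2 1 3 / 3 1 4 2 / 1 3 2 4 / 2 4 3 1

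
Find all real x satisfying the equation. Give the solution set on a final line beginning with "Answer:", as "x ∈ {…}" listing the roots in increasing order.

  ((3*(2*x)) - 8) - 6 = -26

Step 1. [((3*(2*x)) - 8) - 6 = -26] add 6: x sits inside (… - 6). So sub: (3*(2*x)) - 8 = -20.
Step 2. [(3*(2*x)) - 8 = -20] peel the -8: add 8 from each side ⇒ sub: 3*(2*x) = -12.
Step 3. [3*(2*x) = -12] leading coefficient 3: divide by 3, so div: 2*x = -4.
Step 4. [2*x = -4] 2 out front; divide by 2. So div: x = -2.

Answer: x ∈ {-2}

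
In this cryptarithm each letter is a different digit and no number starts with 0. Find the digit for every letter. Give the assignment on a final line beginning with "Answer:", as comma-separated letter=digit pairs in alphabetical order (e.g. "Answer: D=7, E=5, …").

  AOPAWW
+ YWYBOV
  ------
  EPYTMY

Step 1. [col 1: W + V ≡ Y (mod 10)] no forcing yet in column 1 (carry-in 0); Y=3 is free and consistent — try it ⇒ Y=3.
Step 2. [col 1: W + V ≡ Y (mod 10)] no forcing yet in column 1 (carry-in 0); V=7 is free and consistent — try it ⇒ V=7.
Step 3. [col 1: W + V ≡ Y (mod 10)] column 1: given V=7, Y=3, carry-in 0, and digits 3,7 already taken and all letters distinct, W+V≡Y (mod 10) forces W=6, so W=6.
Step 4. [col 2: W + O ≡ M (mod 10)] no forcing yet in column 2 (carry-in 1); O=4 is free and consistent — try it ⇒ O=4.
Step 5. [col 2: W + O ≡ M (mod 10)] in column 2 we have W+O≡M with carry-in 1; given W=6, O=4 and digits 3,4,6,7 already taken and all letters distinct, that pins M to 1 ⇒ M=1.
Step 6. [col 3: A + B ≡ T (mod 10)] several values work for T in column 3 (A + B ≡ T (mod 10), carry-in 1); try T=8 ⇒ T=8.
Step 7. [col 3: A + B ≡ T (mod 10)] no forcing yet in column 3 (carry-in 1); A=5 is free and consistent — try it ⇒ A=5.
Step 8. [col 3: A + B ≡ T (mod 10)] column 3 reads A+B+carry(1)=T with A=5, T=8; with digits 1,3,4,5,6,7,8 already taken and all letters distinct, the only value for B is 2. So B=2.
Step 9. [col 4: P + Y ≡ Y (mod 10)] from column 4 (Y=3, carry-in 0, digits 1,2,3,4,5,6,7,8 already taken and all letters distinct): P must equal 0. So P=0.
Step 10. [col 6: A + Y ≡ E (mod 10)] column 6 reads A+Y+carry(1)=E with A=5, Y=3; with digits 0,1,2,3,4,5,6,7,8 already taken and all letters distinct, the only value for E is 9 ⇒ E=9.

Answer: A=5, B=2, E=9, M=1, O=4, P=0, T=8, V=7, W=6, Y=3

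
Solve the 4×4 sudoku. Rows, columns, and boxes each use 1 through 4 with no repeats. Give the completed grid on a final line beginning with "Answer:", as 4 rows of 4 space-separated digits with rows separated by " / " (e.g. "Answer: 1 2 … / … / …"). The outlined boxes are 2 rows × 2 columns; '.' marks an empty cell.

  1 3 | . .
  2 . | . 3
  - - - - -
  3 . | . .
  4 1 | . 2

Step 1. [r1c4∈{4}] only 4 remains possible at r1c4, so r1c4=4.
Step 2. [r3c4∈{1}] r3c4's peers cover all but 1. So r3c4=1.
Step 3. [r4c3∈{3}] r4c3's peers cover all but 3, so r4c3=3.
Step 4. [r1c3∈{2}] r1c3 is down to just 2 ⇒ r1c3=2.
Step 5. [r2c3∈{1}] only 1 remains possible at r2c3, so r2c3=1.
Step 6. [r2c2∈{4}] r2c2 is down to just 4 ⇒ r2c2=4.
Step 7. [r3c3∈{4}] nothing but 4 survives at r3c3, so r3c3=4.
Step 8. [r3c2∈{2}] only 2 remains possible at r3c2, so r3c2=2.

Answer: 1 3 2 4 / 2 4 1 3 / 3 2 4 1 / 4 1 3 2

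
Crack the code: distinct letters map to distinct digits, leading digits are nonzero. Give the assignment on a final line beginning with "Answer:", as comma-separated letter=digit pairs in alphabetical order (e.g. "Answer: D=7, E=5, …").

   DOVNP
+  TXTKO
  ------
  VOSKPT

Step 1. [V] V is the leading digit of a 6-digit sum of two 5-digit numbers; the final carry is exactly 1 ⇒ V=1.
Step 2. [col 1: P + O ≡ T (mod 10)] T=7 is one option consistent with column 1 (P + O ≡ T (mod 10), carry-in 0) — take it ⇒ T=7.
Step 3. [col 1: P + O ≡ T (mod 10)] several values work for O in column 1 (P + O ≡ T (mod 10), carry-in 0); try O=2 ⇒ O=2.
Step 4. [col 1: P + O ≡ T (mod 10)] in column 1 we have P+O≡T with carry-in 0; given O=2, T=7 and digits 1,2,7 already taken and all letters distinct, that pins P to 5 ⇒ P=5.
Step 5. [col 2: N + K ≡ P (mod 10)] several values work for K in column 2 (N + K ≡ P (mod 10), carry-in 0); try K=9, so K=9.
Step 6. [col 2: N + K ≡ P (mod 10)] column 2: given K=9, P=5, carry-in 0, and digits 1,2,5,7,9 already taken and all letters distinct, N+K≡P (mod 10) forces N=6, so N=6.
Step 7. [col 4: O + X ≡ S (mod 10)] column 4 reads O+X+carry(0)=S with O=2; with digits 1,2,5,6,7,9 already taken and all letters distinct, the only value for X is 8, so X=8.
Step 8. [col 4: O + X ≡ S (mod 10)] column 4: given O=2, X=8, carry-in 0, and digits 1,2,5,6,7,8,9 already taken and all letters distinct, O+X≡S (mod 10) forces S=0 ⇒ S=0.
Step 9. [col 5: D + T ≡ O (mod 10)] column 5: given T=7, O=2, carry-in 1, and digits 0,1,2,5,6,7,8,9 already taken and all letters distinct, D+T≡O (mod 10) forces D=4 ⇒ D=4.

Answer: D=4, K=9, N=6, O=2, P=5, S=0, T=7, V=1, X=8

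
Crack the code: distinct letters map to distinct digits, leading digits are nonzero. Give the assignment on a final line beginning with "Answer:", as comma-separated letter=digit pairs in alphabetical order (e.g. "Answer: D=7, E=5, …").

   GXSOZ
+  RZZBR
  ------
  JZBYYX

Step 1. [col 1: Z + R ≡ X (mod 10)] R=7 is one option consistent with column 1 (Z + R ≡ X (mod 10), carry-in 0) — take it, so R=7.
Step 2. [col 1: Z + R ≡ X (mod 10)] X=3 is one option consistent with column 1 (Z + R ≡ X (mod 10), carry-in 0) — take it, so X=3.
Step 3. [J] the sum has 6 digits but both addends have 5; that extra leading digit J is the final carry, namely 1. So J=1.
Step 4. [col 1: Z + R ≡ X (mod 10)] from column 1 (R=7, X=3, carry-in 0, digits 1,3,7 already taken and all letters distinct): Z must equal 6. So Z=6.
Step 5. [col 2: O + B ≡ Y (mod 10)] column 2 (O + B ≡ Y (mod 10), carry-in 1) doesn't pin O yet; pick O=4 and continue. So O=4.
Step 6. [col 2: O + B ≡ Y (mod 10)] several values work for Y in column 2 (O + B ≡ Y (mod 10), carry-in 1); try Y=5, so Y=5.
Step 7. [col 2: O + B ≡ Y (mod 10)] column 2 reads O+B+carry(1)=Y with O=4, Y=5; with digits 1,3,4,5,6,7 already taken and all letters distinct, the only value for B is 0. So B=0.
Step 8. [col 3: S + Z ≡ Y (mod 10)] in column 3 we have S+Z≡Y with carry-in 0; given Z=6, Y=5 and digits 0,1,3,4,5,6,7 already taken and all letters distinct, that pins S to 9. So S=9.
Step 9. [col 5: G + R ≡ Z (mod 10)] column 5: given R=7, Z=6, carry-in 1, and digits 0,1,3,4,5,6,7,9 already taken and all letters distinct, G+R≡Z (mod 10) forces G=8. So G=8.

Answer: B=0, G=8, J=1, O=4, R=7, S=9, X=3, Y=5, Z=6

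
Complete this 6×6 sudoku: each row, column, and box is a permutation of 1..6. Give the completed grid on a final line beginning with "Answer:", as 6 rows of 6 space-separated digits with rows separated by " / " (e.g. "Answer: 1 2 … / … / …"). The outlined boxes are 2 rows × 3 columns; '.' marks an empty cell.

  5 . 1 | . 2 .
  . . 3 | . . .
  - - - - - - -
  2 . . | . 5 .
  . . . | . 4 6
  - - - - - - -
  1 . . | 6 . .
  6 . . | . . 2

Step 1. [r5c5∈{3}] r5c5 is down to just 3, so r5c5=3.
Step 2. [r2c1∈{4}] r2c1 is down to just 4 ⇒ r2c1=4.
Step 3. [r6c2∈{3,4,5}] in row 6, 3 fits only at r6c2. So r6c2=3.
Step 4. [r5c3∈{2,4,5}] across col 3, 2 lands solely at r5c3, so r5c3=2.
Step 5. [r2c5∈{1,6}] across col 5, 6 lands solely at r2c5. So r2c5=6.
Step 6. [r4c3∈{5}] r4c3 is down to just 5, so r4c3=5.
Step 7. [r6c4∈{1,4,5}] in row 6, 5 fits only at r6c4 ⇒ r6c4=5.
Step 8. [r2c4∈{1}] r2c4 is down to just 1 ⇒ r2c4=1.
Step 9. [r3c4∈{3}] only 3 remains possible at r3c4, so r3c4=3.
Step 10. [r5c6∈{4}] r5c6 has the single candidate 4 ⇒ r5c6=4.
Step 11. [r3c2∈{1,4,6}] col 2 places 4 nowhere but r3c2. So r3c2=4.
Step 12. [r3c3∈{6}] r3c3 is down to just 6. So r3c3=6.
Step 13. [r1c6∈{3}] r1c6's peers cover all but 3, so r1c6=3.
Step 14. [r2c2∈{2}] nothing but 2 survives at r2c2. So r2c2=2.
Step 15. [r1c4∈{4}] only 4 remains possible at r1c4 ⇒ r1c4=4.
Step 16. [r4c1∈{3}] r4c1's peers cover all but 3 ⇒ r4c1=3.
Step 17. [r5c2∈{5}] r5c2's peers cover all but 5, so r5c2=5.
Step 18. [r1c2∈{6}] r1c2 is down to just 6, so r1c2=6.
Step 19. [r2c6∈{5}] only 5 remains possible at r2c6. So r2c6=5.
Step 20. [r6c3∈{4}] only 4 remains possible at r6c3, so r6c3=4.
Step 21. [r4c4∈{2}] nothing but 2 survives at r4c4 ⇒ r4c4=2.
Step 22. [r6c5∈{1}] r6c5 is down to just 1, so r6c5=1.
Step 23. [r3c6∈{1}] nothing but 1 survives at r3c6, so r3c6=1.
Step 24. [r4c2∈{1}] r4c2's peers cover all but 1, so r4c2=1.

Answer: 5 6 1 4 2 3 / 4 2 3 1 6 5 / 2 4 6 3 5 1 / 3 1 5 2 4 6 / 1 5 2 6 3 4 / 6 3 4 5 1 2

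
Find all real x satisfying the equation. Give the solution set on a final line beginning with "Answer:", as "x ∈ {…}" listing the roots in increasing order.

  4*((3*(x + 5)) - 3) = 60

Step 1. [4*((3*(x + 5)) - 3) = 60] divide by the outer 4. So div: (3*(x + 5)) - 3 = 15.
Step 2. [(3*(x + 5)) - 3 = 15] peel the -3: add 3 from each side, so sub: 3*(x + 5) = 18.
Step 3. [3*(x + 5) = 18] 3·(inner) — divide through by 3 ⇒ div: x + 5 = 6.
Step 4. [x + 5 = 6] the outer +5 inverts by subtracting 5 ⇒ sub: x = 1.

Answer: x ∈ {1}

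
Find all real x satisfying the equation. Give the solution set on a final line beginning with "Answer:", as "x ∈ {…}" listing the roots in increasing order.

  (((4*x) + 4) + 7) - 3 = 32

Step 1. [(((4*x) + 4) + 7) - 3 = 32] the outer -3 inverts by adding 3 ⇒ sub: ((4*x) + 4) + 7 = 35.
Step 2. [((4*x) + 4) + 7 = 35] +7 is outermost — subtract 7 both sides. So sub: (4*x) + 4 = 28.
Step 3. [(4*x) + 4 = 28] 4 divides every term; factor it out. So factor: x + 1 = 7.
Step 4. [x + 1 = 7] +1 is outermost — subtract 1 both sides. So sub: x = 6.

Answer: x ∈ {6}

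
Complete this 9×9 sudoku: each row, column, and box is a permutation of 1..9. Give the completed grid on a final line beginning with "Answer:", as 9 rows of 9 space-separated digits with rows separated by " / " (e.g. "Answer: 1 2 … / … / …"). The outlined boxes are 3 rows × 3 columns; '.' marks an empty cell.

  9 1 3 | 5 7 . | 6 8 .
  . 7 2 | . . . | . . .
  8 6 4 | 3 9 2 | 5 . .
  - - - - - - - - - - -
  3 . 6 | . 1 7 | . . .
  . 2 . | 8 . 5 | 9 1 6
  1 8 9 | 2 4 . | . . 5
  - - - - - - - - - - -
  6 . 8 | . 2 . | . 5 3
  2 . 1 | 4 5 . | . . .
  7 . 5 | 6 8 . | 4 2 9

Step 1. [r7c7∈{1,7}] r7c7 is the only open cell in box 9 admitting 1 ⇒ r7c7=1.
Step 2. [r2c6∈{1,4,6,8}] in row 2, 8 fits only at r2c6, so r2c6=8.
Step 3. [r4c8∈{4}] r4c8 has the single candidate 4, so r4c8=4.
Step 4. [r3c8∈{7}] only 7 remains possible at r3c8, so r3c8=7.
Step 5. [r7c6∈{9}] r7c6 has the single candidate 9 ⇒ r7c6=9.
Step 6. [r8c6∈{3}] nothing but 3 survives at r8c6 ⇒ r8c6=3.
Step 7. [r2c7∈{3}] only 3 remains possible at r2c7, so r2c7=3.
Step 8. [r4c7∈{2,8}] 2 has one home in col 7: r4c7. So r4c7=2.
Step 9. [r8c9∈{7,8}] in col 9, 7 fits only at r8c9, so r8c9=7.
Step 10. [r2c9∈{1,4}] r2c9 is the only open cell in row 2 admitting 4. So r2c9=4.
Step 11. [r2c5∈{6}] nothing but 6 survives at r2c5. So r2c5=6.
Step 12. [r3c9∈{1}] only 1 remains possible at r3c9, so r3c9=1.
Step 13. [r7c2∈{4}] nothing but 4 survives at r7c2 ⇒ r7c2=4.
Step 14. [r5c1∈{4}] r5c1 has the single candidate 4, so r5c1=4.
Step 15. [r9c2∈{3}] r9c2's peers cover all but 3. So r9c2=3.
Step 16. [r8c2∈{9}] r8c2's peers cover all but 9 ⇒ r8c2=9.
Step 17. [r1c6∈{4}] r1c6 is down to just 4, so r1c6=4.
Step 18. [r9c6∈{1}] r9c6 has the single candidate 1, so r9c6=1.
Step 19. [r8c8∈{6}] only 6 remains possible at r8c8. So r8c8=6.
Step 20. [r4c4∈{9}] r4c4 has the single candidate 9, so r4c4=9.
Step 21. [r5c3∈{7}] r5c3 has the single candidate 7, so r5c3=7.
Step 22. [r4c2∈{5}] r4c2's peers cover all but 5. So r4c2=5.
Step 23. [r2c8∈{9}] r2c8's peers cover all but 9 ⇒ r2c8=9.
Step 24. [r5c5∈{3}] r5c5 has the single candidate 3. So r5c5=3.
Step 25. [r6c6∈{6}] only 6 remains possible at r6c6, so r6c6=6.
Step 26. [r2c1∈{5}] r2c1 is down to just 5, so r2c1=5.
Step 27. [r2c4∈{1}] nothing but 1 survives at r2c4 ⇒ r2c4=1.
Step 28. [r8c7∈{8}] r8c7 is down to just 8. So r8c7=8.
Step 29. [r4c9∈{8}] only 8 remains possible at r4c9. So r4c9=8.
Step 30. [r7c4∈{7}] r7c4's peers cover all but 7, so r7c4=7.
Step 31. [r6c7∈{7}] r6c7 has the single candidate 7. So r6c7=7.
Step 32. [r6c8∈{3}] r6c8's peers cover all but 3, so r6c8=3.
Step 33. [r1c9∈{2}] nothing but 2 survives at r1c9. So r1c9=2.

Answer: 9 1 3 5 7 4 6 8 2 / 5 7 2 1 6 8 3 9 4 / 8 6 4 3 9 2 5 7 1 / 3 5 6 9 1 7 2 4 8 / 4 2 7 8 3 5 9 1 6 / 1 8 9 2 4 6 7 3 5 / 6 4 8 7 2 9 1 5 3 / 2 9 1 4 5 3 8 6 7 / 7 3 5 6 8 1 4 2 9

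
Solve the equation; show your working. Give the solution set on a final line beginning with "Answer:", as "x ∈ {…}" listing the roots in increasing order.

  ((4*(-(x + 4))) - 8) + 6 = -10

Step 1. [((4*(-(x + 4))) - 8) + 6 = -10] subtract 6: x sits inside (… + 6) ⇒ sub: (4*(-(x + 4))) - 8 = -16.
Step 2. [(4*(-(x + 4))) - 8 = -16] the outer -8 inverts by adding 8. So sub: 4*(-(x + 4)) = -8.
Step 3. [4*(-(x + 4)) = -8] LHS = 4·(…); ÷4 both sides ⇒ div: -(x + 4) = -2.
Step 4. [-(x + 4) = -2] flip signs both sides, so neg: x + 4 = 2.
Step 5. [x + 4 = 2] 4 comes off first (subtract 4) ⇒ sub: x = -2.

Answer: x ∈ {-2}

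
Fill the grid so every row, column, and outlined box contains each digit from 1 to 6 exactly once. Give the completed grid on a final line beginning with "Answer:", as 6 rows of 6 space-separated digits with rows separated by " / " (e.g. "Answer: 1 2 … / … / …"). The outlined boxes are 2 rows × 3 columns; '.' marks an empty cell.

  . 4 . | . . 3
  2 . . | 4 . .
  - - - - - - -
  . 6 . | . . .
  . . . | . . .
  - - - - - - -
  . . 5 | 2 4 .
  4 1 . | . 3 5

Step 1. [r4c2∈{2,3,5}] 2 has one home in col 2: r4c2 ⇒ r4c2=2.
Step 2. [r5c6∈{1,6}] row 5 places 1 nowhere but r5c6, so r5c6=1.
Step 3. [r2c6∈{6}] r2c6 is down to just 6 ⇒ r2c6=6.
Step 4. [r1c5∈{1,2,5}] r1c5 is the only open cell in row 1 admitting 2 ⇒ r1c5=2.
Step 5. [r4c5∈{1,5,6}] 6 has one home in col 5: r4c5, so r4c5=6.
Step 6. [r2c2∈{3,5}] 5 has one home in col 2: r2c2. So r2c2=5.
Step 7. [r3c5∈{1,5}] across col 5, 5 lands solely at r3c5, so r3c5=5.
Step 8. [r5c1∈{3,6}] r5c1 is the only open cell in row 5 admitting 6 ⇒ r5c1=6.
Step 9. [r1c1∈{1}] r1c1 has the single candidate 1 ⇒ r1c1=1.
Step 10. [r3c1∈{3}] r3c1's peers cover all but 3 ⇒ r3c1=3.
Step 11. [r4c6∈{4}] only 4 remains possible at r4c6. So r4c6=4.
Step 12. [r4c3∈{1}] r4c3 is down to just 1, so r4c3=1.
Step 13. [r4c4∈{3}] only 3 remains possible at r4c4, so r4c4=3.
Step 14. [r4c1∈{5}] r4c1 is down to just 5 ⇒ r4c1=5.
Step 15. [r1c3∈{6}] r1c3 has the single candidate 6 ⇒ r1c3=6.
Step 16. [r3c4∈{1}] r3c4 has the single candidate 1, so r3c4=1.
Step 17. [r3c3∈{4}] r3c3's peers cover all but 4. So r3c3=4.
Step 18. [r6c4∈{6}] r6c4's peers cover all but 6 ⇒ r6c4=6.
Step 19. [r1c4∈{5}] nothing but 5 survives at r1c4, so r1c4=5.
Step 20. [r5c2∈{3}] r5c2 is down to just 3. So r5c2=3.
Step 21. [r6c3∈{2}] r6c3's peers cover all but 2, so r6c3=2.
Step 22. [r3c6∈{2}] r3c6's peers cover all but 2, so r3c6=2.
Step 23. [r2c3∈{3}] r2c3 has the single candidate 3, so r2c3=3.
Step 24. [r2c5∈{1}] r2c5 has the single candidate 1 ⇒ r2c5=1.

Answer: 1 4 6 5 2 3 / 2 5 3 4 1 6 / 3 6 4 1 5 2 / 5 2 1 3 6 4 / 6 3 5 2 4 1 / 4 1 2 6 3 5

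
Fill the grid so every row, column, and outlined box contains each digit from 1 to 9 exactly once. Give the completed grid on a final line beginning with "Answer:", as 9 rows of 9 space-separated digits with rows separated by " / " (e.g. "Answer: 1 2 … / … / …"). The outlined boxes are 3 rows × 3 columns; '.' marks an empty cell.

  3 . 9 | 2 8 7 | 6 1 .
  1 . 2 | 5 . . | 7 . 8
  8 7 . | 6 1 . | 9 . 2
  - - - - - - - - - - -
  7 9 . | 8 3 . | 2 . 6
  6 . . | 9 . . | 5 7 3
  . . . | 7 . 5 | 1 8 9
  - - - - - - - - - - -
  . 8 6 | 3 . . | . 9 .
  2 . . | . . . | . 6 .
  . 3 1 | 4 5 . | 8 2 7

Step 1. [r6c1∈{4}] r6c1 is down to just 4 ⇒ r6c1=4.
Step 2. [r4c6∈{1,4}] in row 4, 1 fits only at r4c6. So r4c6=1.
Step 3. [r3c8∈{3,4,5}] col 8 places 5 nowhere but r3c8. So r3c8=5.
Step 4. [r3c3∈{4}] r3c3 is down to just 4, so r3c3=4.
Step 5. [r7c9∈{1,4,5}] r7c9 is the only open cell in row 7 admitting 1, so r7c9=1.
Step 6. [r8c2∈{4,5}] r8c2 is the only open cell in col 2 admitting 4, so r8c2=4.
Step 7. [r7c5∈{2,7}] r7c5 is the only open cell in row 7 admitting 7 ⇒ r7c5=7.
Step 8. [r8c5∈{9}] r8c5's peers cover all but 9, so r8c5=9.
Step 9. [r2c5∈{4}] nothing but 4 survives at r2c5 ⇒ r2c5=4.
Step 10. [r5c5∈{2}] nothing but 2 survives at r5c5, so r5c5=2.
Step 11. [r4c3∈{5}] nothing but 5 survives at r4c3, so r4c3=5.
Step 12. [r2c8∈{3}] r2c8's peers cover all but 3 ⇒ r2c8=3.
Step 13. [r8c7∈{3}] r8c7's peers cover all but 3 ⇒ r8c7=3.
Step 14. [r6c2∈{2}] r6c2's peers cover all but 2, so r6c2=2.
Step 15. [r2c2∈{6}] only 6 remains possible at r2c2. So r2c2=6.
Step 16. [r5c2∈{1}] r5c2 has the single candidate 1, so r5c2=1.
Step 17. [r6c5∈{6}] r6c5 is down to just 6, so r6c5=6.
Step 18. [r8c9∈{5}] nothing but 5 survives at r8c9. So r8c9=5.
Step 19. [r2c6∈{9}] r2c6's peers cover all but 9 ⇒ r2c6=9.
Step 20. [r7c6∈{2}] nothing but 2 survives at r7c6. So r7c6=2.
Step 21. [r8c3∈{7}] nothing but 7 survives at r8c3 ⇒ r8c3=7.
Step 22. [r5c3∈{8}] r5c3's peers cover all but 8. So r5c3=8.
Step 23. [r8c6∈{8}] only 8 remains possible at r8c6. So r8c6=8.
Step 24. [r7c1∈{5}] nothing but 5 survives at r7c1 ⇒ r7c1=5.
Step 25. [r1c2∈{5}] r1c2 is down to just 5. So r1c2=5.
Step 26. [r3c6∈{3}] r3c6 is down to just 3, so r3c6=3.
Step 27. [r8c4∈{1}] r8c4 is down to just 1. So r8c4=1.
Step 28. [r1c9∈{4}] r1c9's peers cover all but 4. So r1c9=4.
Step 29. [r6c3∈{3}] r6c3's peers cover all but 3, so r6c3=3.
Step 30. [r4c8∈{4}] r4c8's peers cover all but 4, so r4c8=4.
Step 31. [r7c7∈{4}] only 4 remains possible at r7c7 ⇒ r7c7=4.
Step 32. [r9c1∈{9}] r9c1's peers cover all but 9 ⇒ r9c1=9.
Step 33. [r5c6∈{4}] r5c6's peers cover all but 4. So r5c6=4.
Step 34. [r9c6∈{6}] r9c6 has the single candidate 6. So r9c6=6.

Answer: 3 5 9 2 8 7 6 1 4 / 1 6 2 5 4 9 7 3 8 / 8 7 4 6 1 3 9 5 2 / 7 9 5 8 3 1 2 4 6 / 6 1 8 9 2 4 5 7 3 / 4 2 3 7 6 5 1 8 9 / 5 8 6 3 7 2 4 9 1 / 2 4 7 1 9 8 3 6 5 / 9 3 1 4 5 6 8 2 7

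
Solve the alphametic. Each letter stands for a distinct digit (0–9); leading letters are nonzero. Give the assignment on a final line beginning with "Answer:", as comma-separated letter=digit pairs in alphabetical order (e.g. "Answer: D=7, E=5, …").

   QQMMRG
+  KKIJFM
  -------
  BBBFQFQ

Step 1. [col 1: G + M ≡ Q (mod 10)] several values work for M in column 1 (G + M ≡ Q (mod 10), carry-in 0); try M=5 ⇒ M=5.
Step 2. [col 1: G + M ≡ Q (mod 10)] no forcing yet in column 1 (carry-in 0); G=7 is free and consistent — try it. So G=7.
Step 3. [col 1: G + M ≡ Q (mod 10)] in column 1 we have G+M≡Q with carry-in 0; given G=7, M=5 and digits 5,7 already taken and all letters distinct, that pins Q to 2 ⇒ Q=2.
Step 4. [col 2: R + F ≡ F (mod 10)] in column 2 we have R+F≡F with carry-in 1; given nothing yet and digits 2,5,7 already taken and all letters distinct, that pins R to 9. So R=9.
Step 5. [B] the sum has 7 digits but both addends have 6; that extra leading digit B is the final carry, namely 1 ⇒ B=1.
Step 6. [col 2: R + F ≡ F (mod 10)] no forcing yet in column 2 (carry-in 1); F=0 is free and consistent — try it ⇒ F=0.
Step 7. [col 3: M + J ≡ Q (mod 10)] column 3 reads M+J+carry(1)=Q with M=5, Q=2; with digits 0,1,2,5,7,9 already taken and all letters distinct, the only value for J is 6 ⇒ J=6.
Step 8. [col 4: M + I ≡ F (mod 10)] column 4: given M=5, F=0, carry-in 1, and digits 0,1,2,5,6,7,9 already taken and all letters distinct, M+I≡F (mod 10) forces I=4. So I=4.
Step 9. [col 5: Q + K ≡ B (mod 10)] from column 5 (Q=2, B=1, carry-in 1, digits 0,1,2,4,5,6,7,9 already taken and all letters distinct): K must equal 8. So K=8.

Answer: B=1, F=0, G=7, I=4, J=6, K=8, M=5, Q=2, R=9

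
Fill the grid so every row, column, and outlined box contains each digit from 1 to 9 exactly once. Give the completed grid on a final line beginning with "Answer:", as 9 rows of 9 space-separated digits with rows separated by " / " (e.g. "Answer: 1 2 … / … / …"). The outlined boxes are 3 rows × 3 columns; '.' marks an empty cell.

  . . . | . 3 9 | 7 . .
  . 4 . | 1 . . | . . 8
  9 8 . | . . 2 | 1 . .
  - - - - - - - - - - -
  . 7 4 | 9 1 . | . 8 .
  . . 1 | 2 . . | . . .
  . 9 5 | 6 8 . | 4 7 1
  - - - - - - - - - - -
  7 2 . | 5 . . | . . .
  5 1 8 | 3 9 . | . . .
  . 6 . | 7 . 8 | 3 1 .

Step 1. [r9c9∈{2,4,5,9}] 5 has one home in row 9: r9c9 ⇒ r9c9=5.
Step 2. [r5c2∈{3}] r5c2 has the single candidate 3 ⇒ r5c2=3.
Step 3. [r2c1∈{2,3,6}] across col 1, 3 lands solely at r2c1 ⇒ r2c1=3.
Step 4. [r4c9∈{2,3,6}] box 6 places 3 nowhere but r4c9 ⇒ r4c9=3.
Step 5. [r4c7∈{2,5,6}] in box 6, 2 fits only at r4c7. So r4c7=2.
Step 6. [r8c7∈{6}] nothing but 6 survives at r8c7 ⇒ r8c7=6.
Step 7. [r8c6∈{4}] r8c6 has the single candidate 4. So r8c6=4.
Step 8. [r3c4∈{4}] r3c4 is down to just 4 ⇒ r3c4=4.
Step 9. [r3c9∈{6}] r3c9 is down to just 6 ⇒ r3c9=6.
Step 10. [r5c8∈{5,6,9}] across col 8, 6 lands solely at r5c8 ⇒ r5c8=6.
Step 11. [r5c7∈{5,9}] 5 has one home in box 6: r5c7, so r5c7=5.
Step 12. [r8c8∈{2}] r8c8 has the single candidate 2 ⇒ r8c8=2.
Step 13. [r2c3∈{2,6,7}] 2 has one home in row 2: r2c3. So r2c3=2.
Step 14. [r5c6∈{7}] r5c6's peers cover all but 7. So r5c6=7.
Step 15. [r2c5∈{5,6,7}] row 2 places 7 nowhere but r2c5. So r2c5=7.
Step 16. [r2c6∈{5,6}] in row 2, 6 fits only at r2c6. So r2c6=6.
Step 17. [r2c8∈{5,9}] in row 2, 5 fits only at r2c8 ⇒ r2c8=5.
Step 18. [r7c8∈{4,9}] r7c8 is the only open cell in col 8 admitting 9. So r7c8=9.
Step 19. [r1c9∈{2,4}] across row 1, 2 lands solely at r1c9 ⇒ r1c9=2.
Step 20. [r1c3∈{6}] only 6 remains possible at r1c3 ⇒ r1c3=6.
Step 21. [r1c2∈{5}] r1c2 has the single candidate 5. So r1c2=5.
Step 22. [r3c5∈{5}] only 5 remains possible at r3c5. So r3c5=5.
Step 23. [r3c3∈{7}] r3c3 is down to just 7, so r3c3=7.
Step 24. [r7c5∈{6}] r7c5 has the single candidate 6. So r7c5=6.
Step 25. [r5c1∈{8}] r5c1 is down to just 8. So r5c1=8.
Step 26. [r6c1∈{2}] nothing but 2 survives at r6c1. So r6c1=2.
Step 27. [r9c1∈{4}] r9c1's peers cover all but 4 ⇒ r9c1=4.
Step 28. [r9c3∈{9}] only 9 remains possible at r9c3. So r9c3=9.
Step 29. [r1c8∈{4}] r1c8's peers cover all but 4. So r1c8=4.
Step 30. [r7c3∈{3}] r7c3 is down to just 3, so r7c3=3.
Step 31. [r9c5∈{2}] r9c5 is down to just 2, so r9c5=2.
Step 32. [r7c9∈{4}] r7c9's peers cover all but 4 ⇒ r7c9=4.
Step 33. [r2c7∈{9}] only 9 remains possible at r2c7 ⇒ r2c7=9.
Step 34. [r5c5∈{4}] r5c5 has the single candidate 4 ⇒ r5c5=4.
Step 35. [r1c1∈{1}] only 1 remains possible at r1c1 ⇒ r1c1=1.
Step 36. [r1c4∈{8}] r1c4 is down to just 8. So r1c4=8.
Step 37. [r4c6∈{5}] nothing but 5 survives at r4c6 ⇒ r4c6=5.
Step 38. [r8c9∈{7}] r8c9 has the single candidate 7, so r8c9=7.
Step 39. [r6c6∈{3}] nothing but 3 survives at r6c6 ⇒ r6c6=3.
Step 40. [r3c8∈{3}] r3c8 is down to just 3, so r3c8=3.
Step 41. [r4c1∈{6}] only 6 remains possible at r4c1. So r4c1=6.
Step 42. [r5c9∈{9}] nothing but 9 survives at r5c9 ⇒ r5c9=9.
Step 43. [r7c7∈{8}] r7c7 has the single candidate 8, so r7c7=8.
Step 44. [r7c6∈{1}] r7c6's peers cover all but 1 ⇒ r7c6=1.

Answer: 1 5 6 8 3 9 7 4 2 / 3 4 2 1 7 6 9 5 8 / 9 8 7 4 5 2 1 3 6 / 6 7 4 9 1 5 2 8 3 / 8 3 1 2 4 7 5 6 9 / 2 9 5 6 8 3 4 7 1 / 7 2 3 5 6 1 8 9 4 / 5 1 8 3 9 4 6 2 7 / 4 6 9 7 2 8 3 1 5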